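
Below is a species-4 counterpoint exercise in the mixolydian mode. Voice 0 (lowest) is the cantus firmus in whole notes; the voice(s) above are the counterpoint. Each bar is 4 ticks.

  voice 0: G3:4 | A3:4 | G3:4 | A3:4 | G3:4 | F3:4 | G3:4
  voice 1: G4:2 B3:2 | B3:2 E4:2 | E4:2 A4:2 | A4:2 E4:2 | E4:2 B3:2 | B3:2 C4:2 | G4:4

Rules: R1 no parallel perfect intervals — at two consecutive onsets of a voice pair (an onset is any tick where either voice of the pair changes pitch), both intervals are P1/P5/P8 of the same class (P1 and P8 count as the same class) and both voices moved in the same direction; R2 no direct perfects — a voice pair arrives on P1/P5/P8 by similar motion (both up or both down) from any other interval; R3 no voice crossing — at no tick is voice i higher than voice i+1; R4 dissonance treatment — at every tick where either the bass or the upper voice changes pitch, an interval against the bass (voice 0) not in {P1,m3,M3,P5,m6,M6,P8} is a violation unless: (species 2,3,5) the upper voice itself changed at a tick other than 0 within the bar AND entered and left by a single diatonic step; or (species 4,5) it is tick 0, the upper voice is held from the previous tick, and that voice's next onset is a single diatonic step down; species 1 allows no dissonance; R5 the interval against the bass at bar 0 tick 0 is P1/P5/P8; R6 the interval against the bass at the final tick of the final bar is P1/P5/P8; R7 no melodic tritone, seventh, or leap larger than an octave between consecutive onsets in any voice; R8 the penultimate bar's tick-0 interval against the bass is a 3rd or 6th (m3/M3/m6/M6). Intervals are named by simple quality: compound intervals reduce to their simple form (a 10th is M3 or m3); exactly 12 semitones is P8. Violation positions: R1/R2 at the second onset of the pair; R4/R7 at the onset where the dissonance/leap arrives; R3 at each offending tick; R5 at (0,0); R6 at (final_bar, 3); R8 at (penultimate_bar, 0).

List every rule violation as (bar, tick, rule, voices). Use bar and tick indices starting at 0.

bar 0: v0=G3 v1=G4 downbeat P8
bar 1: v0=A3 v1=B3 downbeat M2
bar 2: v0=G3 v1=E4 downbeat M6
bar 3: v0=A3 v1=A4 downbeat P8
bar 4: v0=G3 v1=E4 downbeat M6
bar 5: v0=F3 v1=B3 downbeat TT
bar 6: v0=G3 v1=G4 downbeat P8
  -> R4 @ bar 1 tick 0 v(0, 1): A3/B3 M2 untreated
  -> R4 @ bar 2 tick 2 v(0, 1): G3/A4 M2 untreated
  -> R4 @ bar 5 tick 0 v(0, 1): F3/B3 TT untreated
  -> R8 @ bar 5 tick 0 v(0, 1): penult TT not 3rd/6th
  -> R2 @ bar 6 tick 0 v(0, 1): F3/C4 P5 -> G3/G4 P8 similar

(1, 0, R4, (0, 1))
(2, 2, R4, (0, 1))
(5, 0, R4, (0, 1))
(5, 0, R8, (0, 1))
(6, 0, R2, (0, 1))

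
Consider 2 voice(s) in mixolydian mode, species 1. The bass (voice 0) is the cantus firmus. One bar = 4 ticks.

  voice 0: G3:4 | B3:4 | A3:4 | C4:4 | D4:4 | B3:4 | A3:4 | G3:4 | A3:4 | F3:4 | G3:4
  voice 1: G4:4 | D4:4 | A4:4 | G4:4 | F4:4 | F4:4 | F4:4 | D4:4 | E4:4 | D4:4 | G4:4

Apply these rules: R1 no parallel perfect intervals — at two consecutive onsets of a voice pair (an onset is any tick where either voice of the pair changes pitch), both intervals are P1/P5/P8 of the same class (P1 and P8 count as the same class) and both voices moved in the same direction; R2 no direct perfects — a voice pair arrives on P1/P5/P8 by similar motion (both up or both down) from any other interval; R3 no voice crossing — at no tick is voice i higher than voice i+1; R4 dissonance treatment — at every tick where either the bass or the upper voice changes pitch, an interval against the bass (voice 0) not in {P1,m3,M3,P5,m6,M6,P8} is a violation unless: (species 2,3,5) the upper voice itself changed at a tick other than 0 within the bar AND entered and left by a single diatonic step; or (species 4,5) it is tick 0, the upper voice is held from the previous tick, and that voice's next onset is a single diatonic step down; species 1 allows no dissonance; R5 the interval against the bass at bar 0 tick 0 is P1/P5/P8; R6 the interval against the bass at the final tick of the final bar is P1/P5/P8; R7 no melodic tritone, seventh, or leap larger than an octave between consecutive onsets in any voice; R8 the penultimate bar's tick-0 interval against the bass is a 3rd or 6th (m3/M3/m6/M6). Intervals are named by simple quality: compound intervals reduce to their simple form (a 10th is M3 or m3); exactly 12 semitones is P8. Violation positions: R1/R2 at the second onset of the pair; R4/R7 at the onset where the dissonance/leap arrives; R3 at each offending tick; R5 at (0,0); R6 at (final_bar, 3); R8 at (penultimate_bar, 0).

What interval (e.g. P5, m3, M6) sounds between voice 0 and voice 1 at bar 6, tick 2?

m6

voice 0=A3 voice 1=F4 -> m6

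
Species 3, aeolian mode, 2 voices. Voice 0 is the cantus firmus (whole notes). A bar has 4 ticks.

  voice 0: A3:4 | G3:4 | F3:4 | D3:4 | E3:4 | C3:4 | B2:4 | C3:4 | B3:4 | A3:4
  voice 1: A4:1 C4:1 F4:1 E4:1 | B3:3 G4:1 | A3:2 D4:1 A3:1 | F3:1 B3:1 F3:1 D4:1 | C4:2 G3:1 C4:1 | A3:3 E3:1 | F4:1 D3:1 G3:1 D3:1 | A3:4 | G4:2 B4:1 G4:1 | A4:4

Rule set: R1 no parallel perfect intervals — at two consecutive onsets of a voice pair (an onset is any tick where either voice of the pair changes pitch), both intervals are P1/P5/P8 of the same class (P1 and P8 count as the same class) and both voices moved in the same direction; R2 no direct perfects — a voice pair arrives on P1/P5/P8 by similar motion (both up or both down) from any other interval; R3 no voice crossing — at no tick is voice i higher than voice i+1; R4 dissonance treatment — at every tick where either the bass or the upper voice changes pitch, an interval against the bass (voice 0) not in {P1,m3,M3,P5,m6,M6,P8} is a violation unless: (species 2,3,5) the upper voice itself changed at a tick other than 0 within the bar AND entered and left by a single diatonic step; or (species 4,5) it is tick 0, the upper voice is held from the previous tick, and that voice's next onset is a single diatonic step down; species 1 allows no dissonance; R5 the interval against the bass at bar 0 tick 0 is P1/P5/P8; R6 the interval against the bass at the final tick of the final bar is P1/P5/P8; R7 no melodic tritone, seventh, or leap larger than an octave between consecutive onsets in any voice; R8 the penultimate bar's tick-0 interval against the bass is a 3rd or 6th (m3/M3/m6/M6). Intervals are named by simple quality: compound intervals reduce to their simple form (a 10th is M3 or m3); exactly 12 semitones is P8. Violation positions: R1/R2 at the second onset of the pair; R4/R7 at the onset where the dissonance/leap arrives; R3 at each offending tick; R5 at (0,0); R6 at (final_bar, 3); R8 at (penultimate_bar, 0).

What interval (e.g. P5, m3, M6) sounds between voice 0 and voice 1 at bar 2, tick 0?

voice 0=F3 voice 1=A3 -> M3

M3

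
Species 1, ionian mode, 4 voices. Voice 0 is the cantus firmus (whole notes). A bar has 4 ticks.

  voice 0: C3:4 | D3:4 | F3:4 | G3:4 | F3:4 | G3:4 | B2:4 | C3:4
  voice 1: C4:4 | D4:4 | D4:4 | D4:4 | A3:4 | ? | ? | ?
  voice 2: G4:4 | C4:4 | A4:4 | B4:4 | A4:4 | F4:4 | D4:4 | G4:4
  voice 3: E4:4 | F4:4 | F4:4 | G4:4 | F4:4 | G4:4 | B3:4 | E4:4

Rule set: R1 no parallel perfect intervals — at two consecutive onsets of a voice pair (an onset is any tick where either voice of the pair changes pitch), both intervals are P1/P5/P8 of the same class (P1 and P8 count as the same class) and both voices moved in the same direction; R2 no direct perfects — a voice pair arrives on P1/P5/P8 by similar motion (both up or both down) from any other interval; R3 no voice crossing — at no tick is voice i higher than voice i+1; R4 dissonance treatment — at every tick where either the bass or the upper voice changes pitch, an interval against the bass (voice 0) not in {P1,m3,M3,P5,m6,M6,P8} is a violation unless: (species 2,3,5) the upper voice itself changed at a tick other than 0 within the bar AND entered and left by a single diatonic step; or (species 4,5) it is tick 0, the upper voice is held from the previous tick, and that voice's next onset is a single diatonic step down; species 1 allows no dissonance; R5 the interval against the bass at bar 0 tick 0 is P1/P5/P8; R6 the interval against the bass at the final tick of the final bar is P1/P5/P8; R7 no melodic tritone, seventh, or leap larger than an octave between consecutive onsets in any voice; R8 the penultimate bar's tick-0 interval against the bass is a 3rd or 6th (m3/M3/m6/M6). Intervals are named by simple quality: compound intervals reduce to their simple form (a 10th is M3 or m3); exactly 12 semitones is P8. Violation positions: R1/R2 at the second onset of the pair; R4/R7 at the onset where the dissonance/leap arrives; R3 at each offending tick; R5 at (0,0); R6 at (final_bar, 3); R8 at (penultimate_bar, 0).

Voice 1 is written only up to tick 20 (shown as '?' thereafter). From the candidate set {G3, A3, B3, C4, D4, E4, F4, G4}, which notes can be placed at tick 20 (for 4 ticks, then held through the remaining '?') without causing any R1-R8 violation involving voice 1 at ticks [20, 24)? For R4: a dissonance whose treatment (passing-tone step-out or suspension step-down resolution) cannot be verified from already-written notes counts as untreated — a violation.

G3: legal
A3: violates R4
B3: legal
C4: violates R2,R4
D4: violates R2
E4: legal
F4: violates R4
G4: violates R2,R3,R7

{B3, E4, G3}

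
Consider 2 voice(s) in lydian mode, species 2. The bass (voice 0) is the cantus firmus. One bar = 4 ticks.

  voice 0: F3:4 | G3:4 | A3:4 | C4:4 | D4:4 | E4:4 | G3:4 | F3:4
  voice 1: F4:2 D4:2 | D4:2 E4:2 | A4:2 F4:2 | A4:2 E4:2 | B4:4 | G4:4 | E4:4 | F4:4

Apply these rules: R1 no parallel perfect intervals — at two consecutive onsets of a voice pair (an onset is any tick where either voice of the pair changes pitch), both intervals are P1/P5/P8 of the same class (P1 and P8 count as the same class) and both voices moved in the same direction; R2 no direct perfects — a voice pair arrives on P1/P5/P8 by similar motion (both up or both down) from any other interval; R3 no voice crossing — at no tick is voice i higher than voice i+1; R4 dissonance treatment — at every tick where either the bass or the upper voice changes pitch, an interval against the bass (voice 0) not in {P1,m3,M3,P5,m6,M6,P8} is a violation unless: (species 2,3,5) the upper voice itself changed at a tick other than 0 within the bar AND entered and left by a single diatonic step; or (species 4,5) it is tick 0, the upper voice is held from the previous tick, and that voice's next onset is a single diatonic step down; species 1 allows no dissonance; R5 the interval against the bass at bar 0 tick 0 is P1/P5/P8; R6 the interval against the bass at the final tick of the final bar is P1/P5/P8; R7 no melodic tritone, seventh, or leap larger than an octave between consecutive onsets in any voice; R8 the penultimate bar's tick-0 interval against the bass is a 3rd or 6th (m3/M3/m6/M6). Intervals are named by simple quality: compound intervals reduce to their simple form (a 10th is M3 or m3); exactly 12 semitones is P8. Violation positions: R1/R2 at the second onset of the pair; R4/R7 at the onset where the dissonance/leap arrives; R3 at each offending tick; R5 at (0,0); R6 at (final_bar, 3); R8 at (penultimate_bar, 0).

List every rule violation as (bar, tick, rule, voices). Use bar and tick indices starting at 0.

bar 0: v0=F3 v1=F4 downbeat P8
bar 1: v0=G3 v1=D4 downbeat P5
bar 2: v0=A3 v1=A4 downbeat P8
bar 3: v0=C4 v1=A4 downbeat M6
bar 4: v0=D4 v1=B4 downbeat M6
bar 5: v0=E4 v1=G4 downbeat m3
bar 6: v0=G3 v1=E4 downbeat M6
bar 7: v0=F3 v1=F4 downbeat P8
  -> R2 @ bar 2 tick 0 v(0, 1): G3/E4 M6 -> A3/A4 P8 similar

(2, 0, R2, (0, 1))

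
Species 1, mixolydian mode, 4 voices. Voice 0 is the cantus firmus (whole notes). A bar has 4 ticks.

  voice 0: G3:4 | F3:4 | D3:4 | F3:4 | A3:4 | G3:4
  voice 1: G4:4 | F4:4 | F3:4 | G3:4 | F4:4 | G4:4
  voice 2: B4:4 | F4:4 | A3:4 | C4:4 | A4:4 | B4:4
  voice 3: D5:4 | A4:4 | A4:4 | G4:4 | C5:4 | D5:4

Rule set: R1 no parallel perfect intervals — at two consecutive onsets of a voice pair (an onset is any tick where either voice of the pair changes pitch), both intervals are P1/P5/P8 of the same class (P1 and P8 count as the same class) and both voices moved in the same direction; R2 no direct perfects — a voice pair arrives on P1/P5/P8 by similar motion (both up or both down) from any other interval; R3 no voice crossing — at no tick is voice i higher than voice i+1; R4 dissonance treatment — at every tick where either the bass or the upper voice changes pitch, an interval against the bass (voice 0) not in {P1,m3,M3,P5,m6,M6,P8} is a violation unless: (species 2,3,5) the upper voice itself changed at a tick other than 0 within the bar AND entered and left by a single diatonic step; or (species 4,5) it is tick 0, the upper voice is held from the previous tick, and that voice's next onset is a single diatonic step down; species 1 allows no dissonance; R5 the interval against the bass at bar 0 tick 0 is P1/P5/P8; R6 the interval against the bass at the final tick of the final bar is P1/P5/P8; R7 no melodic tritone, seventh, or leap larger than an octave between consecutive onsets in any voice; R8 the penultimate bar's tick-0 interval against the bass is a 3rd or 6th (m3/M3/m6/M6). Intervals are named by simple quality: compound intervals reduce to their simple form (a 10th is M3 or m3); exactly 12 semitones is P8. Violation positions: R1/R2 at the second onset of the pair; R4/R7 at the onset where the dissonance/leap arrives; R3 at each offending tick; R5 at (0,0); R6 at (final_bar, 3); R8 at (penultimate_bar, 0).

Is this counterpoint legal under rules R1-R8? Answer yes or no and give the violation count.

bar 0: v0=G3 v1=G4 v2=B4 v3=D5 (P5)
bar 1: v0=F3 v1=F4 v2=F4 v3=A4 (M3)
bar 2: v0=D3 v1=F3 v2=A3 v3=A4 (P5)
bar 3: v0=F3 v1=G3 v2=C4 v3=G4 (M2)
bar 4: v0=A3 v1=F4 v2=A4 v3=C5 (m3)
bar 5: v0=G3 v1=G4 v2=B4 v3=D5 (P5)
  R5 @ bar0.0: opens on M3
  R1 @ bar1.0: G3/G4 P8 -> F3/F4 P8 similar
  R2 @ bar1.0: G3/B4 M3 -> F3/F4 P8 similar
  R2 @ bar1.0: G4/B4 M3 -> F4/F4 P1 similar
  R7 @ bar1.0: B4->F4 leap 6st
  R2 @ bar2.0: F3/F4 P8 -> D3/A3 P5 similar
  R1 @ bar3.0: D3/A3 P5 -> F3/C4 P5 similar
  R4 @ bar3.0: F3/G3 M2 untreated
  R4 @ bar3.0: F3/G4 M2 untreated
  R2 @ bar4.0: F3/C4 P5 -> A3/A4 P8 similar
  R2 @ bar4.0: G3/G4 P8 -> F4/C5 P5 similar
  R7 @ bar4.0: G3->F4 leap 10st
  R8 @ bar4.0: penult P8 not 3rd/6th
  R1 @ bar5.0: F4/C5 P5 -> G4/D5 P5 similar
  R6 @ bar5.3: closes on M3

No (15 violations)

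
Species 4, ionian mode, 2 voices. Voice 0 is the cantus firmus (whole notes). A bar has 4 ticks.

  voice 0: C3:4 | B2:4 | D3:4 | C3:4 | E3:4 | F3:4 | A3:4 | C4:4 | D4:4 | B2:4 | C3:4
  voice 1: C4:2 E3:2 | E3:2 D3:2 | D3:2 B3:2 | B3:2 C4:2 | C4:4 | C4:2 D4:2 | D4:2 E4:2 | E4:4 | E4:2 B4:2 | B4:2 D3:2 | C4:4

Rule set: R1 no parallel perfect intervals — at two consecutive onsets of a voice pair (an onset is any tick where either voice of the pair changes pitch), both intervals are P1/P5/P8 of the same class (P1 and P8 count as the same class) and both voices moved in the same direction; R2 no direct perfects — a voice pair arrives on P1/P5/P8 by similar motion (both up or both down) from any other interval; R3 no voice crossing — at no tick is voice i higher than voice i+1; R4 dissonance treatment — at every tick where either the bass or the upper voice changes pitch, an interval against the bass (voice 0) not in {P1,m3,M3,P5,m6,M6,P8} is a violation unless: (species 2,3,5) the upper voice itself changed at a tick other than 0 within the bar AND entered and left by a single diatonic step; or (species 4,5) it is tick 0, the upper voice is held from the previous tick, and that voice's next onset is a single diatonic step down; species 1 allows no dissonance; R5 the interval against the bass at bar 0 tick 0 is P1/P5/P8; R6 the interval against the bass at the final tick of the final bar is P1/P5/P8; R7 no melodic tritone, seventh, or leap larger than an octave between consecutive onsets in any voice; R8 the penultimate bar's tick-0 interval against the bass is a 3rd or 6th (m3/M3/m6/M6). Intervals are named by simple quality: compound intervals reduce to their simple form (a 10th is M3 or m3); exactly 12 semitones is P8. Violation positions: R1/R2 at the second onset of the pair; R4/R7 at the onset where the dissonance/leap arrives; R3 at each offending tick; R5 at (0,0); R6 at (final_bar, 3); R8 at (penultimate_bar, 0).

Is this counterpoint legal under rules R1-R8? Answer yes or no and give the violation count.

No (8 violations)

bar 0: v0=C3 v1=C4 (P8)
bar 1: v0=B2 v1=E3 (P4)
bar 2: v0=D3 v1=D3 (P1)
bar 3: v0=C3 v1=B3 (M7)
bar 4: v0=E3 v1=C4 (m6)
bar 5: v0=F3 v1=C4 (P5)
bar 6: v0=A3 v1=D4 (P4)
bar 7: v0=C4 v1=E4 (M3)
bar 8: v0=D4 v1=E4 (M2)
bar 9: v0=B2 v1=B4 (P1)
bar 10: v0=C3 v1=C4 (P8)
  R4 @ bar3.0: C3/B3 M7 untreated
  R4 @ bar6.0: A3/D4 P4 untreated
  R4 @ bar8.0: D4/E4 M2 untreated
  R7 @ bar9.0: D4->B2 leap 15st
  R8 @ bar9.0: penult P1 not 3rd/6th
  R7 @ bar9.2: B4->D3 leap 21st
  R2 @ bar10.0: B2/D3 m3 -> C3/C4 P8 similar
  R7 @ bar10.0: D3->C4 leap 10st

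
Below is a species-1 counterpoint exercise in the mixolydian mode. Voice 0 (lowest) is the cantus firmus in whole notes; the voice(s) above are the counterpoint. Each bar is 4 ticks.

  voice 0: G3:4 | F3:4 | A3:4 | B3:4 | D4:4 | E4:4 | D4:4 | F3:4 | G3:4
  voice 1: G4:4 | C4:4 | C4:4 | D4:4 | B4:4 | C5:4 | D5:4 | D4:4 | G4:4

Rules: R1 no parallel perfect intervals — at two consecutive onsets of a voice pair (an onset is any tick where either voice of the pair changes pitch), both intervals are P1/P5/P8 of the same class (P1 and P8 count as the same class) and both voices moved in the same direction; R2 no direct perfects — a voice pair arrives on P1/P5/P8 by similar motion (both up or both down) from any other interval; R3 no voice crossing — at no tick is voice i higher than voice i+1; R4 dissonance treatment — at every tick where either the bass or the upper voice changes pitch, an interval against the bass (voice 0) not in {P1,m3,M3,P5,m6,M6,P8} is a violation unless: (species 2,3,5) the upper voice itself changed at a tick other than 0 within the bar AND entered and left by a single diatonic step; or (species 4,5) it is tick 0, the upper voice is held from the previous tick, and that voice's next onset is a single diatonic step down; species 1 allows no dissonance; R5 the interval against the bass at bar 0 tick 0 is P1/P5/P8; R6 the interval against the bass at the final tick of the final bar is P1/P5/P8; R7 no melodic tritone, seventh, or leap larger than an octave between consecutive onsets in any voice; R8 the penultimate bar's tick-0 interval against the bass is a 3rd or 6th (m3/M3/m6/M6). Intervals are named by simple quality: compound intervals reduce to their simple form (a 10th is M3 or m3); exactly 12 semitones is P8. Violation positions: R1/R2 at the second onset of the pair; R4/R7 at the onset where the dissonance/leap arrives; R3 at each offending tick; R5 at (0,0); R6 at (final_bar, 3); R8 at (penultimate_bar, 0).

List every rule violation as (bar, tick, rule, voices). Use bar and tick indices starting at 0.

bar 0: v0=G3 v1=G4 downbeat P8
bar 1: v0=F3 v1=C4 downbeat P5
bar 2: v0=A3 v1=C4 downbeat m3
bar 3: v0=B3 v1=D4 downbeat m3
bar 4: v0=D4 v1=B4 downbeat M6
bar 5: v0=E4 v1=C5 downbeat m6
bar 6: v0=D4 v1=D5 downbeat P8
bar 7: v0=F3 v1=D4 downbeat M6
bar 8: v0=G3 v1=G4 downbeat P8
  -> R2 @ bar 1 tick 0 v(0, 1): G3/G4 P8 -> F3/C4 P5 similar
  -> R2 @ bar 8 tick 0 v(0, 1): F3/D4 M6 -> G3/G4 P8 similar

(1, 0, R2, (0, 1))
(8, 0, R2, (0, 1))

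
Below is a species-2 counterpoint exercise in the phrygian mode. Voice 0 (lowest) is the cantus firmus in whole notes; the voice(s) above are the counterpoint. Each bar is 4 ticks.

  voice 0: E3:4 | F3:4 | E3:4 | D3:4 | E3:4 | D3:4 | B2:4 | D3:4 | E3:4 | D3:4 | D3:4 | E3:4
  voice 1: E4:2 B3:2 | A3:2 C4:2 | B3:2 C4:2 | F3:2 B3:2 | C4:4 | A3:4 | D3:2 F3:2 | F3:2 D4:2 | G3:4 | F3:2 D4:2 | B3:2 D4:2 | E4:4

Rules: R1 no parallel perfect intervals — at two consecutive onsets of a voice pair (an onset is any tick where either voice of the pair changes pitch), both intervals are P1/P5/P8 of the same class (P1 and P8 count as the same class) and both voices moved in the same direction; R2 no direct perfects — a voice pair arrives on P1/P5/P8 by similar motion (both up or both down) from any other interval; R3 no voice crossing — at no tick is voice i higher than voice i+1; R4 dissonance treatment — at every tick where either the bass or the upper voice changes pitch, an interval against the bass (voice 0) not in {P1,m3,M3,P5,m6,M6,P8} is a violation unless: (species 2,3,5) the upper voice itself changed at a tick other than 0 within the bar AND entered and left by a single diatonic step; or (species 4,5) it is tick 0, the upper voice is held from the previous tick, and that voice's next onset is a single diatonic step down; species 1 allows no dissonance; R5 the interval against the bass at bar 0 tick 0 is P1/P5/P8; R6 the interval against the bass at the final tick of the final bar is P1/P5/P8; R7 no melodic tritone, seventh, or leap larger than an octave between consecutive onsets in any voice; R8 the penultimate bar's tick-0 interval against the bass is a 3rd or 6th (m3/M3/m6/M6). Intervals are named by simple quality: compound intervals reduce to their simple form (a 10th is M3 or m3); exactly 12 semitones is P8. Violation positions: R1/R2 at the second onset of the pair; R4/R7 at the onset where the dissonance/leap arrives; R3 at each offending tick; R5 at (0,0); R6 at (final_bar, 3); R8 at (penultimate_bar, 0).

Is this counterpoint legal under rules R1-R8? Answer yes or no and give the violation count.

bar 0: v0=E3 v1=E4 (P8)
bar 1: v0=F3 v1=A3 (M3)
bar 2: v0=E3 v1=B3 (P5)
bar 3: v0=D3 v1=F3 (m3)
bar 4: v0=E3 v1=C4 (m6)
bar 5: v0=D3 v1=A3 (P5)
bar 6: v0=B2 v1=D3 (m3)
bar 7: v0=D3 v1=F3 (m3)
bar 8: v0=E3 v1=G3 (m3)
bar 9: v0=D3 v1=F3 (m3)
bar 10: v0=D3 v1=B3 (M6)
bar 11: v0=E3 v1=E4 (P8)
  R1 @ bar2.0: F3/C4 P5 -> E3/B3 P5 similar
  R7 @ bar3.2: F3->B3 leap 6st
  R2 @ bar5.0: E3/C4 m6 -> D3/A3 P5 similar
  R4 @ bar6.2: B2/F3 TT untreated
  R1 @ bar11.0: D3/D4 P8 -> E3/E4 P8 similar

No (5 violations)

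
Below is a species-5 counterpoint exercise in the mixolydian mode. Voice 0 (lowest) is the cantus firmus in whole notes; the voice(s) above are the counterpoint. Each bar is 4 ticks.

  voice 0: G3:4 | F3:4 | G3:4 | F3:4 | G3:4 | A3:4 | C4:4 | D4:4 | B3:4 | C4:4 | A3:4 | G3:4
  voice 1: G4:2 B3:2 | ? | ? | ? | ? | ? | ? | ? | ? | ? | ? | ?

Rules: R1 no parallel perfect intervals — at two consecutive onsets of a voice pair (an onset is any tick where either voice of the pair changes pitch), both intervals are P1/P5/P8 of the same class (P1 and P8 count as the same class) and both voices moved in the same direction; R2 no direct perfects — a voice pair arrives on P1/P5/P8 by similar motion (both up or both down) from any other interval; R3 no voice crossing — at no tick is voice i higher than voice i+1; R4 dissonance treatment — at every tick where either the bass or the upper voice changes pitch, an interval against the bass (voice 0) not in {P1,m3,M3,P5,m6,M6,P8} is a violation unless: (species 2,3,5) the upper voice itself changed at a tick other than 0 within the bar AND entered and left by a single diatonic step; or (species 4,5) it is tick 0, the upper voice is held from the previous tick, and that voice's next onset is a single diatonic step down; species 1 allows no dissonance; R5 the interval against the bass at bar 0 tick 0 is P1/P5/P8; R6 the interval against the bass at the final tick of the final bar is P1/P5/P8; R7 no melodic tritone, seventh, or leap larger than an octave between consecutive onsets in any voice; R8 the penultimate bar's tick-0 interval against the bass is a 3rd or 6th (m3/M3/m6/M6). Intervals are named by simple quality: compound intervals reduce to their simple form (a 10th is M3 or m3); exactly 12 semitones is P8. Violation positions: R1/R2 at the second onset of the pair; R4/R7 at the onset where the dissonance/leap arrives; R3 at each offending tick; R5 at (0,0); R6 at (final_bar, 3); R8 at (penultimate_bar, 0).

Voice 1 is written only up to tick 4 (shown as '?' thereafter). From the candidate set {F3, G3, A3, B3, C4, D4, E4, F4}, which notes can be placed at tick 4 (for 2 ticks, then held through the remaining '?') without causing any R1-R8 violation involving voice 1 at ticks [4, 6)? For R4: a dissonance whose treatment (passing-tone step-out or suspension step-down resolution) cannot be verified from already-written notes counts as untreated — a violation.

F3: violates R2,R7
G3: violates R4
A3: legal
B3: violates R4
C4: legal
D4: legal
E4: violates R4
F4: violates R7

{A3, C4, D4}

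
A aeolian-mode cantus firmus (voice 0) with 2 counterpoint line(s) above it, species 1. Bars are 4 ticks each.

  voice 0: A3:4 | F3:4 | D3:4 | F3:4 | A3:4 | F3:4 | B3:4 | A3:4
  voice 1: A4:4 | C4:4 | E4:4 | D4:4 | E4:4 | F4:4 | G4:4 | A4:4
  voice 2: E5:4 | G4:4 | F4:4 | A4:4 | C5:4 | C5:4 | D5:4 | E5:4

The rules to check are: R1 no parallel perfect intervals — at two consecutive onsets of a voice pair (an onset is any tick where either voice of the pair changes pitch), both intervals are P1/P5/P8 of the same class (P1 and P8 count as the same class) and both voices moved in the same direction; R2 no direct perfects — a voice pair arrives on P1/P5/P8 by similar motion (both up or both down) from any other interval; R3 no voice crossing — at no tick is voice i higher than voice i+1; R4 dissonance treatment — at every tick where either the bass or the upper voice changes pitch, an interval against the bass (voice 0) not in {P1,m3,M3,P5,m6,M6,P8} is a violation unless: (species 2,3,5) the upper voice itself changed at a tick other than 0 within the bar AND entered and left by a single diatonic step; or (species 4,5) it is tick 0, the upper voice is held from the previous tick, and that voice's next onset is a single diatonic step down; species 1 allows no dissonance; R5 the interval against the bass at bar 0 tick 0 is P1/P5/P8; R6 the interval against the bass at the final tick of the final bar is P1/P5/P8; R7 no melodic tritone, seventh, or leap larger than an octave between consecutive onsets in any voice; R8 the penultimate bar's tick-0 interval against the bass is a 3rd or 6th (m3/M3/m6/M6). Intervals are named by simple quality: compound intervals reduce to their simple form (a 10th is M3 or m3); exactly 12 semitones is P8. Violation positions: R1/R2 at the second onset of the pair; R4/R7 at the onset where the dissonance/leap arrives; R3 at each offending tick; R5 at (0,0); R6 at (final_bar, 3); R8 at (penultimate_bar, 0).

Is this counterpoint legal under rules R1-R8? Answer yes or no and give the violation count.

No (8 violations)

bar 0: v0=A3 v1=A4 v2=E5 (P5)
bar 1: v0=F3 v1=C4 v2=G4 (M2)
bar 2: v0=D3 v1=E4 v2=F4 (m3)
bar 3: v0=F3 v1=D4 v2=A4 (M3)
bar 4: v0=A3 v1=E4 v2=C5 (m3)
bar 5: v0=F3 v1=F4 v2=C5 (P5)
bar 6: v0=B3 v1=G4 v2=D5 (m3)
bar 7: v0=A3 v1=A4 v2=E5 (P5)
  R1 @ bar1.0: A4/E5 P5 -> C4/G4 P5 similar
  R2 @ bar1.0: A3/A4 P8 -> F3/C4 P5 similar
  R4 @ bar1.0: F3/G4 M2 untreated
  R4 @ bar2.0: D3/E4 M2 untreated
  R2 @ bar4.0: F3/D4 M6 -> A3/E4 P5 similar
  R1 @ bar6.0: F4/C5 P5 -> G4/D5 P5 similar
  R7 @ bar6.0: F3->B3 leap 6st
  R1 @ bar7.0: G4/D5 P5 -> A4/E5 P5 similar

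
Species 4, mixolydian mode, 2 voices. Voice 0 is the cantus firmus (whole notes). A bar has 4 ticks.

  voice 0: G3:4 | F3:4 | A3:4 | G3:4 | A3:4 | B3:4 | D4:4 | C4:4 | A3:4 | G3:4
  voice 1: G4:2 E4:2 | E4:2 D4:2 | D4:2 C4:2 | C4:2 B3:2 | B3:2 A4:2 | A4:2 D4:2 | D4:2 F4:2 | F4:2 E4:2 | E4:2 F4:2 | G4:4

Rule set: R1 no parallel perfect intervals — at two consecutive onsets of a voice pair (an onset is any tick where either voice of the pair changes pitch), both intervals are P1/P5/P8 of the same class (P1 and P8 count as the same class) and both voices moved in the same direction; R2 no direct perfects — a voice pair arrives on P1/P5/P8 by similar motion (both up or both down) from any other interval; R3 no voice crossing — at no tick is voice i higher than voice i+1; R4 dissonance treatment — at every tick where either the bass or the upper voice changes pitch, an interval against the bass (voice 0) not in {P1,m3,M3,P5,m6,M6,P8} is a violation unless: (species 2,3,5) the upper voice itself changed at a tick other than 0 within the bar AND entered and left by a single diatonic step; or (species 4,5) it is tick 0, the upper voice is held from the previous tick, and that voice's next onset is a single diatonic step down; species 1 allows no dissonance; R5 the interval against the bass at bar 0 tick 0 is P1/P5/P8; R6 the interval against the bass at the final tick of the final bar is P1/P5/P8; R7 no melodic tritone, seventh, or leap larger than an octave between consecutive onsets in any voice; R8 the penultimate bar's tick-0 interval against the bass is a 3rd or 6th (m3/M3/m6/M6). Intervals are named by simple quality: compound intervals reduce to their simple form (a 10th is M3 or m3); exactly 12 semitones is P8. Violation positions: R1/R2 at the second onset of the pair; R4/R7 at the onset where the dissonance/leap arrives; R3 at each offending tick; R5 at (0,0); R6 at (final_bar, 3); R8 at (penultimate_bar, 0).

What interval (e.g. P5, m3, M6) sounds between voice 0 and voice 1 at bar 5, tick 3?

m3

voice 0=B3 voice 1=D4 -> m3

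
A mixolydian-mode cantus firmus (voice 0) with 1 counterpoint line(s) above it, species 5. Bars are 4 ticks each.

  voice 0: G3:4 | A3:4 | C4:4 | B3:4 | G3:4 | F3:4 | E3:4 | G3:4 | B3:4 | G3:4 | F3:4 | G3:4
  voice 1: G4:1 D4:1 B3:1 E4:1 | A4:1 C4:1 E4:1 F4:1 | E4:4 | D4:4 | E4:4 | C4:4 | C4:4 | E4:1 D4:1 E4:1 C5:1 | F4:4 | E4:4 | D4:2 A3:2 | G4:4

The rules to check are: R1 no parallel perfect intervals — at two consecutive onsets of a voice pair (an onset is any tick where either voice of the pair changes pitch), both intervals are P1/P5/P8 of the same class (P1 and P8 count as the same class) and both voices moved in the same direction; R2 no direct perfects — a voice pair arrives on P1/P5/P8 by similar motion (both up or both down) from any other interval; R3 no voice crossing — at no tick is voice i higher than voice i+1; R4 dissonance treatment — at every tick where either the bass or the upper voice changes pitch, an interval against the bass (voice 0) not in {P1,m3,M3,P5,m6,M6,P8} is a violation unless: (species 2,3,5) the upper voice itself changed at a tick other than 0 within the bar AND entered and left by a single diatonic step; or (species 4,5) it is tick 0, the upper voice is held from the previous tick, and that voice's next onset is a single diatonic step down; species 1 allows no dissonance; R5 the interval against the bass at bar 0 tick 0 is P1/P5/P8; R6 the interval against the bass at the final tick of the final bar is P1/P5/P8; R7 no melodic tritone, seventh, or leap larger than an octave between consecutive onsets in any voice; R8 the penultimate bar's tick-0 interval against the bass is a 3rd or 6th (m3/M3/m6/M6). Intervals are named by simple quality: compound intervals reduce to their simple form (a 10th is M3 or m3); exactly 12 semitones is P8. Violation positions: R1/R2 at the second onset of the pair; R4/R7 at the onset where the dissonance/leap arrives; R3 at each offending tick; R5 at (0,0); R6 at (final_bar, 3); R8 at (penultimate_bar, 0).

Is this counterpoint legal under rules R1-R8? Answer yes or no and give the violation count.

No (6 violations)

bar 0: v0=G3 v1=G4 (P8)
bar 1: v0=A3 v1=A4 (P8)
bar 2: v0=C4 v1=E4 (M3)
bar 3: v0=B3 v1=D4 (m3)
bar 4: v0=G3 v1=E4 (M6)
bar 5: v0=F3 v1=C4 (P5)
bar 6: v0=E3 v1=C4 (m6)
bar 7: v0=G3 v1=E4 (M6)
bar 8: v0=B3 v1=F4 (TT)
bar 9: v0=G3 v1=E4 (M6)
bar 10: v0=F3 v1=D4 (M6)
bar 11: v0=G3 v1=G4 (P8)
  R2 @ bar1.0: G3/E4 M6 -> A3/A4 P8 similar
  R2 @ bar5.0: G3/E4 M6 -> F3/C4 P5 similar
  R4 @ bar7.3: G3/C5 P4 untreated
  R4 @ bar8.0: B3/F4 TT untreated
  R2 @ bar11.0: F3/A3 M3 -> G3/G4 P8 similar
  R7 @ bar11.0: A3->G4 leap 10st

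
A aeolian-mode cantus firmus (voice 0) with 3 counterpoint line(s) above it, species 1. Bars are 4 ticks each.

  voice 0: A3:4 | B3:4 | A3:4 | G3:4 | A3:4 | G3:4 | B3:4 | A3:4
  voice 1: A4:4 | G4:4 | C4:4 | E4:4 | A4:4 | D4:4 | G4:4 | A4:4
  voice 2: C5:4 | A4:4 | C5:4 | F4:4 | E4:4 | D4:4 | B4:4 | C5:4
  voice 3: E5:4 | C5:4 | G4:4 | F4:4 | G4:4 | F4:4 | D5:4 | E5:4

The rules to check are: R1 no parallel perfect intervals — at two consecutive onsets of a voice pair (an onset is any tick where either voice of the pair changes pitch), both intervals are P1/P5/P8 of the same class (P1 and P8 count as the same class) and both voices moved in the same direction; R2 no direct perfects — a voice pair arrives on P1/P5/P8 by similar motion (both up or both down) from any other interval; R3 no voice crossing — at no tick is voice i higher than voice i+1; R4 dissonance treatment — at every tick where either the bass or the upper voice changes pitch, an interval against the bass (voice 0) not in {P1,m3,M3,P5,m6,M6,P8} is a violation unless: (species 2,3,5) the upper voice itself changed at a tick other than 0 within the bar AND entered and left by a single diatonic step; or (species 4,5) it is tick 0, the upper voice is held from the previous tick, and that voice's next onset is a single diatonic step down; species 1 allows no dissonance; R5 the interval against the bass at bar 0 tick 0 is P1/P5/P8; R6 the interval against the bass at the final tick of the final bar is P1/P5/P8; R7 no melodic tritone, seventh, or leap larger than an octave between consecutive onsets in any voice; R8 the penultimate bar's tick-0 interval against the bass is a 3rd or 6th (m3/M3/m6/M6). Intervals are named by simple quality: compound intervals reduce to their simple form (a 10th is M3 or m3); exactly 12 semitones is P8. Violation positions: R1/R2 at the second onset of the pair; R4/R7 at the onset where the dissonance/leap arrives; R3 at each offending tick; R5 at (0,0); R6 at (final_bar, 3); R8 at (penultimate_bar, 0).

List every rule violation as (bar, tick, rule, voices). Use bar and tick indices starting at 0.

bar 0: v0=A3 v1=A4 v2=C5 v3=E5 downbeat P5
bar 1: v0=B3 v1=G4 v2=A4 v3=C5 downbeat m2
bar 2: v0=A3 v1=C4 v2=C5 v3=G4 downbeat m7
bar 3: v0=G3 v1=E4 v2=F4 v3=F4 downbeat m7
bar 4: v0=A3 v1=A4 v2=E4 v3=G4 downbeat m7
bar 5: v0=G3 v1=D4 v2=D4 v3=F4 downbeat m7
bar 6: v0=B3 v1=G4 v2=B4 v3=D5 downbeat m3
bar 7: v0=A3 v1=A4 v2=C5 v3=E5 downbeat P5
  -> R5 @ bar 0 tick 0 v(0, 2): opens on m3
  -> R4 @ bar 1 tick 0 v(0, 2): B3/A4 m7 untreated
  -> R4 @ bar 1 tick 0 v(0, 3): B3/C5 m2 untreated
  -> R2 @ bar 2 tick 0 v(1, 3): G4/C5 P4 -> C4/G4 P5 similar
  -> R3 @ bar 2 tick 0 v(2, 3): C5 above G4
  -> R4 @ bar 2 tick 0 v(0, 3): A3/G4 m7 untreated
  -> R3 @ bar 2 tick 1 v(2, 3): C5 above G4
  -> R3 @ bar 2 tick 2 v(2, 3): C5 above G4
  -> R3 @ bar 2 tick 3 v(2, 3): C5 above G4
  -> R2 @ bar 3 tick 0 v(2, 3): C5/G4 P4 -> F4/F4 P1 similar
  -> R4 @ bar 3 tick 0 v(0, 2): G3/F4 m7 untreated
  -> R4 @ bar 3 tick 0 v(0, 3): G3/F4 m7 untreated
  -> R2 @ bar 4 tick 0 v(0, 1): G3/E4 M6 -> A3/A4 P8 similar
  -> R3 @ bar 4 tick 0 v(1, 2): A4 above E4
  -> R4 @ bar 4 tick 0 v(0, 3): A3/G4 m7 untreated
  -> R3 @ bar 4 tick 1 v(1, 2): A4 above E4
  -> R3 @ bar 4 tick 2 v(1, 2): A4 above E4
  -> R3 @ bar 4 tick 3 v(1, 2): A4 above E4
  -> R1 @ bar 5 tick 0 v(0, 2): A3/E4 P5 -> G3/D4 P5 similar
  -> R2 @ bar 5 tick 0 v(0, 1): A3/A4 P8 -> G3/D4 P5 similar
  -> R2 @ bar 5 tick 0 v(1, 2): A4/E4 P4 -> D4/D4 P1 similar
  -> R4 @ bar 5 tick 0 v(0, 3): G3/F4 m7 untreated
  -> R2 @ bar 6 tick 0 v(0, 2): G3/D4 P5 -> B3/B4 P8 similar
  -> R2 @ bar 6 tick 0 v(1, 3): D4/F4 m3 -> G4/D5 P5 similar
  -> R8 @ bar 6 tick 0 v(0, 2): penult P8 not 3rd/6th
  -> R1 @ bar 7 tick 0 v(1, 3): G4/D5 P5 -> A4/E5 P5 similar
  -> R6 @ bar 7 tick 3 v(0, 2): closes on m3

(0, 0, R5, (0, 2))
(1, 0, R4, (0, 2))
(1, 0, R4, (0, 3))
(2, 0, R2, (1, 3))
(2, 0, R3, (2, 3))
(2, 0, R4, (0, 3))
(2, 1, R3, (2, 3))
(2, 2, R3, (2, 3))
(2, 3, R3, (2, 3))
(3, 0, R2, (2, 3))
(3, 0, R4, (0, 2))
(3, 0, R4, (0, 3))
(4, 0, R2, (0, 1))
(4, 0, R3, (1, 2))
(4, 0, R4, (0, 3))
(4, 1, R3, (1, 2))
(4, 2, R3, (1, 2))
(4, 3, R3, (1, 2))
(5, 0, R1, (0, 2))
(5, 0, R2, (0, 1))
(5, 0, R2, (1, 2))
(5, 0, R4, (0, 3))
(6, 0, R2, (0, 2))
(6, 0, R2, (1, 3))
(6, 0, R8, (0, 2))
(7, 0, R1, (1, 3))
(7, 3, R6, (0, 2))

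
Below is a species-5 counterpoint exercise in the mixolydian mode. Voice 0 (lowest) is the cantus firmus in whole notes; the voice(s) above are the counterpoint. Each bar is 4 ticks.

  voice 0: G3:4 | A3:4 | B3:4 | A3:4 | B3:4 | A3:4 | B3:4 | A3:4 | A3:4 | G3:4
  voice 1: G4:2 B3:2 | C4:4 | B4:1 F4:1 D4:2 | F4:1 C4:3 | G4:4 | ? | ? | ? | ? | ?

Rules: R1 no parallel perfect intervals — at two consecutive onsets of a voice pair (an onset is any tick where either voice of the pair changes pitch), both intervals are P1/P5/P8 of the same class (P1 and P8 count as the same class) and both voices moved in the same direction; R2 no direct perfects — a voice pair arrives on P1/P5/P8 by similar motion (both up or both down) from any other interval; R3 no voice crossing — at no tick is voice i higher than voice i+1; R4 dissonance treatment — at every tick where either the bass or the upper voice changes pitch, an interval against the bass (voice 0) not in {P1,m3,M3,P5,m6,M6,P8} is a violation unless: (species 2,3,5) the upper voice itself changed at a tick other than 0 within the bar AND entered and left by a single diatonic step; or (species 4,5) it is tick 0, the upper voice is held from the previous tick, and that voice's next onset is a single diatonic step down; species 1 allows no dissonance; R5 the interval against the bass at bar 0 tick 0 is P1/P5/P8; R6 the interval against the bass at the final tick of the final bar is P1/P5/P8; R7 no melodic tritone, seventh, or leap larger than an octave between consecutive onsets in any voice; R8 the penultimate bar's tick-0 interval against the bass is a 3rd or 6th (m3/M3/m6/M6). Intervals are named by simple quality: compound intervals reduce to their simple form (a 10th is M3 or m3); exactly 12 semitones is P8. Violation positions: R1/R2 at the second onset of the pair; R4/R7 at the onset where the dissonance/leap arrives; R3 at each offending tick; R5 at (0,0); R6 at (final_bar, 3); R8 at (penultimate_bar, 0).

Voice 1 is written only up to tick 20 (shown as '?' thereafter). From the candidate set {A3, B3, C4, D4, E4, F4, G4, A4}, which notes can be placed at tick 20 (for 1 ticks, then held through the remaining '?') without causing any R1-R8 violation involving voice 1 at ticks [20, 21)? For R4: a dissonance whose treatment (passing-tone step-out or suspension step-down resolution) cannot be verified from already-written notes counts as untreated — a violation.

A3: violates R2,R7
B3: violates R4
C4: legal
D4: violates R4
E4: violates R2
F4: legal
G4: violates R4
A4: legal

{A4, C4, F4}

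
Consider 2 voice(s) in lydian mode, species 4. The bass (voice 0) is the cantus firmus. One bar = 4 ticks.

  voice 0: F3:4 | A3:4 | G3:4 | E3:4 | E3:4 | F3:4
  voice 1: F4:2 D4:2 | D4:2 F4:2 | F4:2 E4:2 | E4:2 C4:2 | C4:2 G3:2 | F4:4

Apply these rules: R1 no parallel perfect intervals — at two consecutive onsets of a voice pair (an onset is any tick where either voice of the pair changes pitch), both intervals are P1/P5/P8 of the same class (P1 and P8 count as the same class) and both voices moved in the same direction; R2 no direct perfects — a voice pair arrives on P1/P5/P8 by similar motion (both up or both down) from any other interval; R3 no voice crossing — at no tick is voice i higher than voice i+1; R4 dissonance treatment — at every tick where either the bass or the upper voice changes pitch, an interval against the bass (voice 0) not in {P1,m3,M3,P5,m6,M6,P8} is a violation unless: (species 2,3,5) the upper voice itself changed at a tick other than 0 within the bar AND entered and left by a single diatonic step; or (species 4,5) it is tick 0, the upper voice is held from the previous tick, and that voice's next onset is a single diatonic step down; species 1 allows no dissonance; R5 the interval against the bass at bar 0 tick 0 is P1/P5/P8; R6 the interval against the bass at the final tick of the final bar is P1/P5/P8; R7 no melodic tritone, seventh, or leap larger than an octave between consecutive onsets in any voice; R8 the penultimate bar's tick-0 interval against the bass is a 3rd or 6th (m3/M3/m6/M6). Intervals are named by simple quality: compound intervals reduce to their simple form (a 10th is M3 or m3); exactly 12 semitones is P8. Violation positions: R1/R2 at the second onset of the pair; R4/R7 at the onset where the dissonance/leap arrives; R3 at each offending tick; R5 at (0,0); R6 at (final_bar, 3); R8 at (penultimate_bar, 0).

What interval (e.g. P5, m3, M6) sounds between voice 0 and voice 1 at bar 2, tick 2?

voice 0=G3 voice 1=E4 -> M6

M6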